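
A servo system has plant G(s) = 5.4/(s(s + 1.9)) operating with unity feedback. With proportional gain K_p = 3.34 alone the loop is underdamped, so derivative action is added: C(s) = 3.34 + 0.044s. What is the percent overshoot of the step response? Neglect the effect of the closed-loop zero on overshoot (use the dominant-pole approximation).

44.2%

Forward path: (3.34 + 0.044s)·5.4/(s(s+1.9)). The closed-loop characteristic equation is s² + (1.9 + 5.4·0.044)s + 5.4·3.34 = 0.
That is s² + 2.138s + 18.04 = 0, so ω_n = 4.247 rad/s and ζ = 2.138/(2·4.247) = 0.2517.
%OS = 100·exp(−πζ/√(1−ζ²)) = 44.2%.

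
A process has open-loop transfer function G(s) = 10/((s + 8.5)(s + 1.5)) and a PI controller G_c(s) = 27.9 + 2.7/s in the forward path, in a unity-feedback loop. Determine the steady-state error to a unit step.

0

The open loop G_c(s)G(s) has a pole at the origin (type 1), so the static position error constant is infinite and e_ss = 1/(1+∞) = 0.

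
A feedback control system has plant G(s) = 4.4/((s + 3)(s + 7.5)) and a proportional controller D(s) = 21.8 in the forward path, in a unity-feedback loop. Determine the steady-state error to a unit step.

The loop is type 0. Static position error constant K_pos = D(0)·G(0) = 21.8·0.1956 = 4.263.
Steady-state error to a unit step: e_ss = 1/(1+K_pos) = 1/5.263 = 0.19.

0.19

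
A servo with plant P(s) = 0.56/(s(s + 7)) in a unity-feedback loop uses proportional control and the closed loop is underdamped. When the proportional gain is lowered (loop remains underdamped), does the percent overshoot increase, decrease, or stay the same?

ζ = 7/(2√(0.56K_p)) rises as K_p falls; higher damping means less overshoot.

decrease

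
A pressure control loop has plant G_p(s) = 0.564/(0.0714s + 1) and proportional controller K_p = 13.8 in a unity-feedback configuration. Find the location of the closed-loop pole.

s = -123

Closed loop: T(s) = K_p·G_p/(1+K_p·G_p) = 7.783/(0.0714s + 1 + 7.783), with pole at s = −(1 + 7.783)/0.0714 = −123.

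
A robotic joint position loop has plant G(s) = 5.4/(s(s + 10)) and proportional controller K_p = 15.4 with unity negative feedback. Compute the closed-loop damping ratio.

ζ = 0.548

1 + K_p·G(s) = 0 gives s² + 10s + 83.16 = 0.
Matching s² + 2ζω_n s + ω_n²: ω_n = √83.16 = 9.119 rad/s and 2ζω_n = 10, so ζ = 10/(2·9.119) = 0.548.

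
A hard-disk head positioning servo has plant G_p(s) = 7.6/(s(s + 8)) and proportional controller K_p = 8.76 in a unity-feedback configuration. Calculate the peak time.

T_p = 0.442 s

From 1 + K_pG_p(s) = 0: s² + 8s + 66.58 = 0 ⇒ ω_n = 8.159, ζ = 0.4902.
Damped frequency ω_d = ω_n√(1−ζ²) = 7.112 rad/s, so peak time T_p = π/ω_d = 0.442 s.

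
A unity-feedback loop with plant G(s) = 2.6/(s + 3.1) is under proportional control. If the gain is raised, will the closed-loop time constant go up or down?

decrease

Closed-loop pole is at s = −(3.1+K_p·2.6); larger K_p moves it further left, so τ = 1/(3.1+K_p·2.6) decreases.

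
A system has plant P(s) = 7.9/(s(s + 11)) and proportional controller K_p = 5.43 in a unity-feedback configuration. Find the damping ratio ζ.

1 + K_p·P(s) = 0 gives s² + 11s + 42.9 = 0.
So ω_n² = 42.9 ⇒ ω_n = 6.55 rad/s, and ζ = 11/(2ω_n) = 0.84.

ζ = 0.84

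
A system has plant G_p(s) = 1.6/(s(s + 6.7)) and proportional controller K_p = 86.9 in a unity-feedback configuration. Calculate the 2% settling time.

T_s ≈ 1.19 s

From 1 + K_pG_p(s) = 0: s² + 6.7s + 139 = 0 ⇒ ω_n = 11.79, ζ = 0.2841.
2% settling time T_s ≈ 4/(ζω_n) = 4/3.35 = 1.19 s.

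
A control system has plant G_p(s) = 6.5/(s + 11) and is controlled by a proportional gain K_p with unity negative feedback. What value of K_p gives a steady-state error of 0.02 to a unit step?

K_p = 82.9

For a type-0 loop with proportional control, e_ss = 1/(1 + K_p·G_p(0)).
G_p(0) = 0.5909. Require 1/(1 + K_p·0.5909) = 0.02, so 1 + 0.5909·K_p = 50.
K_p = (50 − 1)/0.5909 = 82.9.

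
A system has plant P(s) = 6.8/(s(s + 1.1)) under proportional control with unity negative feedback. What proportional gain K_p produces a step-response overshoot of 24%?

K_p = 0.26

From %OS = 100·exp(−πζ/√(1−ζ²)) = 24%, ζ = −ln(0.24)/√(π²+ln²(0.24)) = 0.4136.
Characteristic equation s² + 1.1s + 6.8K_p = 0 gives ζ = 1.1/(2√(6.8K_p)).
Setting ζ = 0.4136: √(6.8K_p) = 1.1/(2·0.4136) = 1.33, so K_p = 1.768/6.8 = 0.26.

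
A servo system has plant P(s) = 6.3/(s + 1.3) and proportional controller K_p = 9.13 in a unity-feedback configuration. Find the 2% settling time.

Closed-loop transfer function: T(s) = K_p·P(s)/(1 + K_p·P(s)) = 57.52/(s + 1.3 + 57.52) = 57.52/(s + 58.82).
Time constant τ = 1/58.82 = 0.017 s, so the 2% settling time is about 4τ = 0.068 s.

T_s ≈ 0.068 s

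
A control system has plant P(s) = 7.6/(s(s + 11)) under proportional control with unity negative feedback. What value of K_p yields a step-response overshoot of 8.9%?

From %OS = 100·exp(−πζ/√(1−ζ²)) = 8.9%, ζ = −ln(0.089)/√(π²+ln²(0.089)) = 0.6101.
Characteristic equation s² + 11s + 7.6K_p = 0 gives ζ = 11/(2√(7.6K_p)).
Setting ζ = 0.6101: √(7.6K_p) = 11/(2·0.6101) = 9.015, so K_p = 81.27/7.6 = 10.7.

K_p = 10.7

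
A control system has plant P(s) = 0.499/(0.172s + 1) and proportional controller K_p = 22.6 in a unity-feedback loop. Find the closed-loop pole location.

s = -71.38

Closed loop: T(s) = K_p·P/(1+K_p·P) = 11.28/(0.172s + 1 + 11.28), with pole at s = −(1 + 11.28)/0.172 = −71.38.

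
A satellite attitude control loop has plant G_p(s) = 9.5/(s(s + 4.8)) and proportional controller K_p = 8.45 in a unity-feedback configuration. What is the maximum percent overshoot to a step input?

41.8%

Closed-loop characteristic equation: s² + 4.8s + 80.27 = 0, so ω_n = 8.96 rad/s and ζ = 4.8/(2·8.96) = 0.2679.
%OS = 100·exp(−πζ/√(1−ζ²)) = 100·exp(−π·0.2679/√0.9282) = 41.8%.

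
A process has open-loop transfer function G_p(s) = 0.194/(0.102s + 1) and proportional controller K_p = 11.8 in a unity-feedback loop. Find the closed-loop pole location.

s = -32.25

Closed loop: T(s) = K_p·G_p/(1+K_p·G_p) = 2.289/(0.102s + 1 + 2.289), with pole at s = −(1 + 2.289)/0.102 = −32.25.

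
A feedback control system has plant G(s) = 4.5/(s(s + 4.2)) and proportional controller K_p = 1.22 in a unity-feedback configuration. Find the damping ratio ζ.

ζ = 0.896

With unity feedback the closed-loop characteristic equation is s² + 4.2s + 1.22·4.5 = s² + 4.2s + 5.49 = 0.
Matching s² + 2ζω_n s + ω_n²: ω_n = √5.49 = 2.343 rad/s and 2ζω_n = 4.2, so ζ = 4.2/(2·2.343) = 0.896.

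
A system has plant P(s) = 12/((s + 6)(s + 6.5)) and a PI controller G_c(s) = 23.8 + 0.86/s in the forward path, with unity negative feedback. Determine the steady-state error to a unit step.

0

The open loop G_c(s)P(s) has a pole at the origin (type 1), so the static position error constant is infinite and e_ss = 1/(1+∞) = 0.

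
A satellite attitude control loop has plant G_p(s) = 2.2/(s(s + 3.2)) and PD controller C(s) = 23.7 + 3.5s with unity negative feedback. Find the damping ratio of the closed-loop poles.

Forward path: (23.7 + 3.5s)·2.2/(s(s+3.2)). The closed-loop characteristic equation is s² + (3.2 + 2.2·3.5)s + 2.2·23.7 = 0.
That is s² + 10.9s + 52.14 = 0, so ω_n = 7.221 rad/s and ζ = 10.9/(2·7.221) = 0.7548.

ζ = 0.755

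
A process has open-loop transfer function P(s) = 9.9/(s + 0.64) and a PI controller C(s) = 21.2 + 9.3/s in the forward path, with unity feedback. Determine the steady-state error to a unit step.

0

The open loop C(s)P(s) has a pole at the origin (type 1), so the static position error constant is infinite and e_ss = 1/(1+∞) = 0.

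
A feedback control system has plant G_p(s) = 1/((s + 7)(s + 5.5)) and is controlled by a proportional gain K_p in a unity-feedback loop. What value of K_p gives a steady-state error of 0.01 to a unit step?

K_p = 3810

Steady-state error for a unit step on this type-0 loop is 1/(1 + K_p·G_p(0)).
G_p(0) = 0.02597. Require 1/(1 + K_p·0.02597) = 0.01, so 1 + 0.02597·K_p = 100.
K_p = (100 − 1)/0.02597 = 3810.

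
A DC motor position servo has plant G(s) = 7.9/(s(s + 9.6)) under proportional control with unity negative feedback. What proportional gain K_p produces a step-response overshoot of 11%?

K_p = 8.82

From %OS = 100·exp(−πζ/√(1−ζ²)) = 11%, ζ = −ln(0.11)/√(π²+ln²(0.11)) = 0.5749.
Characteristic equation s² + 9.6s + 7.9K_p = 0 gives ζ = 9.6/(2√(7.9K_p)).
Setting ζ = 0.5749: √(7.9K_p) = 9.6/(2·0.5749) = 8.349, so K_p = 69.71/7.9 = 8.82.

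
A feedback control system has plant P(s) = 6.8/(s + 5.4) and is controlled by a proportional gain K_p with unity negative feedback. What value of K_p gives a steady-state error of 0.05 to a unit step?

Steady-state error for a unit step on this type-0 loop is 1/(1 + K_p·P(0)).
P(0) = 1.259. Require 1/(1 + K_p·1.259) = 0.05, so 1 + 1.259·K_p = 20.
K_p = (20 − 1)/1.259 = 15.1.

K_p = 15.1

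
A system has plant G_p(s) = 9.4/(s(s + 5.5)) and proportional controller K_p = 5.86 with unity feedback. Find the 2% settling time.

From 1 + K_pG_p(s) = 0: s² + 5.5s + 55.08 = 0 ⇒ ω_n = 7.422, ζ = 0.3705.
2% settling time T_s ≈ 4/(ζω_n) = 4/2.75 = 1.45 s.

T_s ≈ 1.45 s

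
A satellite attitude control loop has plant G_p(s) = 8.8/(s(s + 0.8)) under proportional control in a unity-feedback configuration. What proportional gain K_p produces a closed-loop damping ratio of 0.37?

Closed-loop characteristic equation: s² + 0.8s + K_p·8.8 = 0.
So ω_n = √(8.8K_p) and 2ζω_n = 0.8, giving ζ = 0.8/(2√(8.8K_p)).
Setting ζ = 0.37: √(8.8K_p) = 0.8/(2·0.37) = 1.081, so K_p = 1.169/8.8 = 0.133.

K_p = 0.133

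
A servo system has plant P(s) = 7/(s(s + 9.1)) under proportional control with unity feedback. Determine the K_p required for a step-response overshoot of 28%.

K_p = 21

From %OS = 100·exp(−πζ/√(1−ζ²)) = 28%, ζ = −ln(0.28)/√(π²+ln²(0.28)) = 0.3755.
Characteristic equation s² + 9.1s + 7K_p = 0 gives ζ = 9.1/(2√(7K_p)).
Setting ζ = 0.3755: √(7K_p) = 9.1/(2·0.3755) = 12.12, so K_p = 146.8/7 = 21.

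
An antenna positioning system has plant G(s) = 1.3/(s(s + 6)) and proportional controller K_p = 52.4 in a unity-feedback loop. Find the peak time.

T_p = 0.409 s

The closed-loop denominator s² + 6s + 68.12 gives ω_n = √68.12 = 8.253 and ζ = 6/(2ω_n) = 0.3635.
Damped frequency ω_d = ω_n√(1−ζ²) = 7.689 rad/s, so peak time T_p = π/ω_d = 0.409 s.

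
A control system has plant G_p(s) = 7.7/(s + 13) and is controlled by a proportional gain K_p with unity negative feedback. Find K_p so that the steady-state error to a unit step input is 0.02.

K_p = 82.7

The loop is type 0, so e_ss(step) = 1/(1 + K_pos) with K_pos = K_p·G_p(0).
G_p(0) = 0.5923. Require 1/(1 + K_p·0.5923) = 0.02, so 1 + 0.5923·K_p = 50.
K_p = (50 − 1)/0.5923 = 82.7.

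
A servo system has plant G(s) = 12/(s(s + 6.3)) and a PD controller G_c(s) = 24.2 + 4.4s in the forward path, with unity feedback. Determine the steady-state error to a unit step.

0

The open loop G_c(s)G(s) has a pole at the origin (type 1), so the static position error constant is infinite and e_ss = 1/(1+∞) = 0.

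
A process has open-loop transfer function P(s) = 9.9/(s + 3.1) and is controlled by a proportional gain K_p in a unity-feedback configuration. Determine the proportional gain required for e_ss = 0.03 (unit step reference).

Steady-state error for a unit step on this type-0 loop is 1/(1 + K_p·P(0)).
P(0) = 3.194. Require 1/(1 + K_p·3.194) = 0.03, so 1 + 3.194·K_p = 33.33.
K_p = (33.33 − 1)/3.194 = 10.1.

K_p = 10.1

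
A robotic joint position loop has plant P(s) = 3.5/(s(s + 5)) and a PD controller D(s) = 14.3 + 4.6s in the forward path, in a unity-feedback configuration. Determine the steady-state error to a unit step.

The open loop D(s)P(s) has a pole at the origin (type 1), so the static position error constant is infinite and e_ss = 1/(1+∞) = 0.

0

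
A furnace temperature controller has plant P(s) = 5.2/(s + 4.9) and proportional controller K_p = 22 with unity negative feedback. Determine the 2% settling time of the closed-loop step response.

T_s ≈ 0.0335 s

Closed-loop transfer function: T(s) = K_p·P(s)/(1 + K_p·P(s)) = 114.4/(s + 4.9 + 114.4) = 114.4/(s + 119.3).
Time constant τ = 1/119.3 = 0.008382 s, so the 2% settling time is about 4τ = 0.0335 s.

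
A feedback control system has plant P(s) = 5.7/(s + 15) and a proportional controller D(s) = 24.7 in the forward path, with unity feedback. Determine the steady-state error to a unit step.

0.0963

The loop is type 0. Static position error constant K_pos = D(0)·P(0) = 24.7·0.38 = 9.386.
Steady-state error to a unit step: e_ss = 1/(1+K_pos) = 1/10.39 = 0.0963.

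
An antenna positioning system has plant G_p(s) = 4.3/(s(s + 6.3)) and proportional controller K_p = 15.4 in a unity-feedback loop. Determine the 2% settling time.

The closed-loop denominator s² + 6.3s + 66.22 gives ω_n = √66.22 = 8.138 and ζ = 6.3/(2ω_n) = 0.3871.
2% settling time T_s ≈ 4/(ζω_n) = 4/3.15 = 1.27 s.

T_s ≈ 1.27 s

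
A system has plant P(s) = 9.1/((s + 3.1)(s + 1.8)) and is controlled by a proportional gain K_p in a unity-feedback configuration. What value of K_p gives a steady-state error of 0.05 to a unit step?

K_p = 11.7

The loop is type 0, so e_ss(step) = 1/(1 + K_pos) with K_pos = K_p·P(0).
P(0) = 1.631. Require 1/(1 + K_p·1.631) = 0.05, so 1 + 1.631·K_p = 20.
K_p = (20 − 1)/1.631 = 11.7.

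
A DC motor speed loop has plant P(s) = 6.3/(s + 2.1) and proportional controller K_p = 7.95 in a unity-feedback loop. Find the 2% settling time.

Closed-loop transfer function: T(s) = K_p·P(s)/(1 + K_p·P(s)) = 50.09/(s + 2.1 + 50.09) = 50.09/(s + 52.19).
Time constant τ = 1/52.19 = 0.01916 s, so the 2% settling time is about 4τ = 0.0767 s.

T_s ≈ 0.0767 s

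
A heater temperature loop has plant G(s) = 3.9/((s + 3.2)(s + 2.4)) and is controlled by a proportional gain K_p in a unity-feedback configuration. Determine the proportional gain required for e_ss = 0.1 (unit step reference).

K_p = 17.7

Steady-state error for a unit step on this type-0 loop is 1/(1 + K_p·G(0)).
G(0) = 0.5078. Require 1/(1 + K_p·0.5078) = 0.1, so 1 + 0.5078·K_p = 10.
K_p = (10 − 1)/0.5078 = 17.7.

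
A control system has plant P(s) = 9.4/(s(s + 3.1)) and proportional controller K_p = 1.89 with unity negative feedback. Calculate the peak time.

The closed-loop denominator s² + 3.1s + 17.77 gives ω_n = √17.77 = 4.215 and ζ = 3.1/(2ω_n) = 0.3677.
Damped frequency ω_d = ω_n√(1−ζ²) = 3.92 rad/s, so peak time T_p = π/ω_d = 0.802 s.

T_p = 0.802 s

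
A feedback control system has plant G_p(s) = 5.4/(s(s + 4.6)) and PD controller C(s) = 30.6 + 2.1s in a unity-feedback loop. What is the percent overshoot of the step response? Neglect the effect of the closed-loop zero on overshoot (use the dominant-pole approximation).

8.35%

Forward path: (30.6 + 2.1s)·5.4/(s(s+4.6)). The closed-loop characteristic equation is s² + (4.6 + 5.4·2.1)s + 5.4·30.6 = 0.
That is s² + 15.94s + 165.2 = 0, so ω_n = 12.85 rad/s and ζ = 15.94/(2·12.85) = 0.62.
%OS = 100·exp(−πζ/√(1−ζ²)) = 8.35%.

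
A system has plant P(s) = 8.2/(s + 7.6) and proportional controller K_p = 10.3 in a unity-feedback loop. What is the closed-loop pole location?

s = -92.06

Closed-loop transfer function: T(s) = K_p·P(s)/(1 + K_p·P(s)) = 84.46/(s + 7.6 + 84.46) = 84.46/(s + 92.06).
The closed-loop pole is at s = −92.06.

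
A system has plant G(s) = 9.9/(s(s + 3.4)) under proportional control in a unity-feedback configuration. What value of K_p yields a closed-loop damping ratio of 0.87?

Closed-loop characteristic equation: s² + 3.4s + K_p·9.9 = 0.
So ω_n = √(9.9K_p) and 2ζω_n = 3.4, giving ζ = 3.4/(2√(9.9K_p)).
Setting ζ = 0.87: √(9.9K_p) = 3.4/(2·0.87) = 1.954, so K_p = 3.818/9.9 = 0.386.

K_p = 0.386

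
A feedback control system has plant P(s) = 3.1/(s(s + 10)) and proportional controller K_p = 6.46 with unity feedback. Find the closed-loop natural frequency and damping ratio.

With unity feedback the closed-loop characteristic equation is s² + 10s + 6.46·3.1 = s² + 10s + 20.03 = 0.
Matching s² + 2ζω_n s + ω_n²: ω_n = √20.03 = 4.475 rad/s and 2ζω_n = 10, so ζ = 10/(2·4.475) = 1.12.

ω_n = 4.48 rad/s, ζ = 1.12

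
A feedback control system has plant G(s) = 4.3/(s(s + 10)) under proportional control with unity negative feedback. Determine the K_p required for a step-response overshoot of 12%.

K_p = 18.6

From %OS = 100·exp(−πζ/√(1−ζ²)) = 12%, ζ = −ln(0.12)/√(π²+ln²(0.12)) = 0.5594.
Characteristic equation s² + 10s + 4.3K_p = 0 gives ζ = 10/(2√(4.3K_p)).
Setting ζ = 0.5594: √(4.3K_p) = 10/(2·0.5594) = 8.938, so K_p = 79.89/4.3 = 18.6.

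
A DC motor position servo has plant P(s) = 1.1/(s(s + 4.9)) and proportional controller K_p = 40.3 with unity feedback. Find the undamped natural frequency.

ω_n = 6.66 rad/s

The closed-loop denominator is s(s+4.9) + 40.3·1.1 = s² + 4.9s + 44.33.
So ω_n² = 44.33 ⇒ ω_n = 6.658 rad/s, and ζ = 4.9/(2ω_n) = 0.368.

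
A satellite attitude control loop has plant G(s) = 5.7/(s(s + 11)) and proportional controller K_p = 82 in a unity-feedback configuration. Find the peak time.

The closed-loop denominator s² + 11s + 467.4 gives ω_n = √467.4 = 21.62 and ζ = 11/(2ω_n) = 0.2544.
Damped frequency ω_d = ω_n√(1−ζ²) = 20.91 rad/s, so peak time T_p = π/ω_d = 0.15 s.

T_p = 0.15 s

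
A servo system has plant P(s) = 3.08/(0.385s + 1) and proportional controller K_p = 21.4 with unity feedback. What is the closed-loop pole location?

s = -173.8

Closed loop: T(s) = K_p·P/(1+K_p·P) = 65.91/(0.385s + 1 + 65.91), with pole at s = −(1 + 65.91)/0.385 = −173.8.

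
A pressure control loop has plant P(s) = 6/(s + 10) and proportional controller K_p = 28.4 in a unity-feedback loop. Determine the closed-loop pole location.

Closed-loop transfer function: T(s) = K_p·P(s)/(1 + K_p·P(s)) = 170.4/(s + 10 + 170.4) = 170.4/(s + 180.4).
The closed-loop pole is at s = −180.4.

s = -180.4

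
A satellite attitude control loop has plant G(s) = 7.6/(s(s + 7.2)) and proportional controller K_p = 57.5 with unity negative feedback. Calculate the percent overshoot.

57.7%

The closed-loop denominator s² + 7.2s + 437 gives ω_n = √437 = 20.9 and ζ = 7.2/(2ω_n) = 0.1722.
%OS = 100·exp(−πζ/√(1−ζ²)) = 100·exp(−π·0.1722/√0.9703) = 57.7%.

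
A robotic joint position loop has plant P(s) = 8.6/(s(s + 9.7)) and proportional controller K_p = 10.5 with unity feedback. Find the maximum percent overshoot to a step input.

The closed-loop denominator s² + 9.7s + 90.3 gives ω_n = √90.3 = 9.503 and ζ = 9.7/(2ω_n) = 0.5104.
%OS = 100·exp(−πζ/√(1−ζ²)) = 100·exp(−π·0.5104/√0.7395) = 15.5%.

15.5%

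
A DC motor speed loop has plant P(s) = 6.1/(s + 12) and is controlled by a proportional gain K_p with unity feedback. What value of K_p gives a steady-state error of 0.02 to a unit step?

K_p = 96.4

Steady-state error for a unit step on this type-0 loop is 1/(1 + K_p·P(0)).
P(0) = 0.5083. Require 1/(1 + K_p·0.5083) = 0.02, so 1 + 0.5083·K_p = 50.
K_p = (50 − 1)/0.5083 = 96.4.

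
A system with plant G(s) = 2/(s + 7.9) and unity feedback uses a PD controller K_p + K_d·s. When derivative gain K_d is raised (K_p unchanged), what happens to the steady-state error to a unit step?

unchanged

At s = 0 the derivative term contributes nothing: C(0) = K_p regardless of K_d, so K_pos = K_p·G(0) and e_ss are unchanged.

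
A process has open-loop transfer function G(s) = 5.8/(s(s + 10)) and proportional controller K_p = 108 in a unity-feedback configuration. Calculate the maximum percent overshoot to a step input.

Closed-loop characteristic equation: s² + 10s + 626.4 = 0, so ω_n = 25.03 rad/s and ζ = 10/(2·25.03) = 0.1998.
%OS = 100·exp(−πζ/√(1−ζ²)) = 100·exp(−π·0.1998/√0.9601) = 52.7%.

52.7%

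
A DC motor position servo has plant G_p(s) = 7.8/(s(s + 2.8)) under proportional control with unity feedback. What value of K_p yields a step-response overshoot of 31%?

From %OS = 100·exp(−πζ/√(1−ζ²)) = 31%, ζ = −ln(0.31)/√(π²+ln²(0.31)) = 0.3493.
Characteristic equation s² + 2.8s + 7.8K_p = 0 gives ζ = 2.8/(2√(7.8K_p)).
Setting ζ = 0.3493: √(7.8K_p) = 2.8/(2·0.3493) = 4.008, so K_p = 16.06/7.8 = 2.06.

K_p = 2.06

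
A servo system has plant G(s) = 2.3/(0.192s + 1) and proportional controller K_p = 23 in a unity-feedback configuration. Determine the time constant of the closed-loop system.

τ = 0.00356 s

Closed loop: T(s) = K_p·G/(1+K_p·G) = 52.9/(0.192s + 1 + 52.9), with pole at s = −(1 + 52.9)/0.192 = −280.7.
Closed-loop time constant τ = 1/280.7 = 0.00356 s.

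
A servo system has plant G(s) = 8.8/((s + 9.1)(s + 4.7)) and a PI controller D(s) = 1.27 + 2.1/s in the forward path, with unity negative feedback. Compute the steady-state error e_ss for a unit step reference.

0

The open loop D(s)G(s) has a pole at the origin (type 1), so the static position error constant is infinite and e_ss = 1/(1+∞) = 0.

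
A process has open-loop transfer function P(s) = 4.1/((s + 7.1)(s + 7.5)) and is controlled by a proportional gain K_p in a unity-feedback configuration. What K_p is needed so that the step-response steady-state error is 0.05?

K_p = 247

For a type-0 loop with proportional control, e_ss = 1/(1 + K_p·P(0)).
P(0) = 0.077. Require 1/(1 + K_p·0.077) = 0.05, so 1 + 0.077·K_p = 20.
K_p = (20 − 1)/0.077 = 247.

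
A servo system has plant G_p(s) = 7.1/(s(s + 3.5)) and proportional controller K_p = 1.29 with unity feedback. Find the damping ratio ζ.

ζ = 0.578

1 + K_p·G_p(s) = 0 gives s² + 3.5s + 9.159 = 0.
Matching s² + 2ζω_n s + ω_n²: ω_n = √9.159 = 3.026 rad/s and 2ζω_n = 3.5, so ζ = 3.5/(2·3.026) = 0.578.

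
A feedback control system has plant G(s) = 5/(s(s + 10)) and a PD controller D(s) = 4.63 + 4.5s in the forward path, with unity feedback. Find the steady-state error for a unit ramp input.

0.432

The loop has one pole at the origin (type 1). Velocity error constant K_v = lim_{s→0} s·D(s)G(s) = 4.63·5/10 = 2.315.
Steady-state error to a unit ramp: e_ss = 1/K_v = 0.432.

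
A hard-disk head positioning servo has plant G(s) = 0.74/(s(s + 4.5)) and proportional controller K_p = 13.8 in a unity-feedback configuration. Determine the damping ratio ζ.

ζ = 0.704

The closed-loop denominator is s(s+4.5) + 13.8·0.74 = s² + 4.5s + 10.21.
Matching s² + 2ζω_n s + ω_n²: ω_n = √10.21 = 3.196 rad/s and 2ζω_n = 4.5, so ζ = 4.5/(2·3.196) = 0.704.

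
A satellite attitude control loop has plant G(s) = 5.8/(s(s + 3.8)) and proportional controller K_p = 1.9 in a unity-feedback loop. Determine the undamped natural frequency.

ω_n = 3.32 rad/s

With unity feedback the closed-loop characteristic equation is s² + 3.8s + 1.9·5.8 = s² + 3.8s + 11.02 = 0.
Matching s² + 2ζω_n s + ω_n²: ω_n = √11.02 = 3.32 rad/s and 2ζω_n = 3.8, so ζ = 3.8/(2·3.32) = 0.572.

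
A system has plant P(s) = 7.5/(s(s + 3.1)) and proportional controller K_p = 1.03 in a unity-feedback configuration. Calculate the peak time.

Closed-loop characteristic equation: s² + 3.1s + 7.725 = 0, so ω_n = 2.779 rad/s and ζ = 3.1/(2·2.779) = 0.5577.
Damped frequency ω_d = ω_n√(1−ζ²) = 2.307 rad/s, so peak time T_p = π/ω_d = 1.36 s.

T_p = 1.36 s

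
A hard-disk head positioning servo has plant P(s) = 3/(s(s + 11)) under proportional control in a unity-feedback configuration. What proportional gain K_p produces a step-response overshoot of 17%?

K_p = 41.8

From %OS = 100·exp(−πζ/√(1−ζ²)) = 17%, ζ = −ln(0.17)/√(π²+ln²(0.17)) = 0.4913.
Characteristic equation s² + 11s + 3K_p = 0 gives ζ = 11/(2√(3K_p)).
Setting ζ = 0.4913: √(3K_p) = 11/(2·0.4913) = 11.2, so K_p = 125.3/3 = 41.8.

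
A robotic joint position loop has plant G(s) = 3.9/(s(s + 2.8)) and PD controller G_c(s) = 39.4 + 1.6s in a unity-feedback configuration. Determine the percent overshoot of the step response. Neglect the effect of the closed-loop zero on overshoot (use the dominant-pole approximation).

Forward path: (39.4 + 1.6s)·3.9/(s(s+2.8)). The closed-loop characteristic equation is s² + (2.8 + 3.9·1.6)s + 3.9·39.4 = 0.
That is s² + 9.04s + 153.7 = 0, so ω_n = 12.4 rad/s and ζ = 9.04/(2·12.4) = 0.3646.
%OS = 100·exp(−πζ/√(1−ζ²)) = 29.2%.

29.2%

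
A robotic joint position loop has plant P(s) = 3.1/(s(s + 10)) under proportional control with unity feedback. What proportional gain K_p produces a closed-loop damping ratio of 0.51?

Closed-loop characteristic equation: s² + 10s + K_p·3.1 = 0.
So ω_n = √(3.1K_p) and 2ζω_n = 10, giving ζ = 10/(2√(3.1K_p)).
Setting ζ = 0.51: √(3.1K_p) = 10/(2·0.51) = 9.804, so K_p = 96.12/3.1 = 31.

K_p = 31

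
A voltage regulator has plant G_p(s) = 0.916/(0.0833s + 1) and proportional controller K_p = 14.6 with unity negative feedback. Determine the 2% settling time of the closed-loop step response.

T_s ≈ 0.0232 s

Closed loop: T(s) = K_p·G_p/(1+K_p·G_p) = 13.37/(0.0833s + 1 + 13.37), with pole at s = −(1 + 13.37)/0.0833 = −172.6.
τ = 1/172.6 = 0.005795 s, so 2% settling time ≈ 4τ = 0.0232 s.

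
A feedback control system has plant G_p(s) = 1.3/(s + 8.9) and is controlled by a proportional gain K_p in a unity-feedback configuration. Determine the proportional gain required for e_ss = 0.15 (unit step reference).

K_p = 38.8

For a type-0 loop with proportional control, e_ss = 1/(1 + K_p·G_p(0)).
G_p(0) = 0.1461. Require 1/(1 + K_p·0.1461) = 0.15, so 1 + 0.1461·K_p = 6.667.
K_p = (6.667 − 1)/0.1461 = 38.8.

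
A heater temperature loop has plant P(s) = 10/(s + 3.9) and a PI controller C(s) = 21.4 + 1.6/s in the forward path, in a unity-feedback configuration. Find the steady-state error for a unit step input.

The open loop C(s)P(s) has a pole at the origin (type 1), so the static position error constant is infinite and e_ss = 1/(1+∞) = 0.

0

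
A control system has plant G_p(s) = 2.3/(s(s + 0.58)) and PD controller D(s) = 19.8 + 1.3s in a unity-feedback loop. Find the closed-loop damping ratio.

Forward path: (19.8 + 1.3s)·2.3/(s(s+0.58)). The closed-loop characteristic equation is s² + (0.58 + 2.3·1.3)s + 2.3·19.8 = 0.
That is s² + 3.57s + 45.54 = 0, so ω_n = 6.748 rad/s and ζ = 3.57/(2·6.748) = 0.2645.

ζ = 0.265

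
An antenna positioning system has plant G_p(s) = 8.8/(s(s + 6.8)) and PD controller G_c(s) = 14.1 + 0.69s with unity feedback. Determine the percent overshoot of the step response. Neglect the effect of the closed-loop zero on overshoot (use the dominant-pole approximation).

10.8%

Forward path: (14.1 + 0.69s)·8.8/(s(s+6.8)). The closed-loop characteristic equation is s² + (6.8 + 8.8·0.69)s + 8.8·14.1 = 0.
That is s² + 12.87s + 124.1 = 0, so ω_n = 11.14 rad/s and ζ = 12.87/(2·11.14) = 0.5778.
%OS = 100·exp(−πζ/√(1−ζ²)) = 10.8%.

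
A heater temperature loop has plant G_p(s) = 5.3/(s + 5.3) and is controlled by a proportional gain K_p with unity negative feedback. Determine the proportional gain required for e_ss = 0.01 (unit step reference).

K_p = 99

Steady-state error for a unit step on this type-0 loop is 1/(1 + K_p·G_p(0)).
G_p(0) = 1. Require 1/(1 + K_p·1) = 0.01, so 1 + 1·K_p = 100.
K_p = (100 − 1)/1 = 99.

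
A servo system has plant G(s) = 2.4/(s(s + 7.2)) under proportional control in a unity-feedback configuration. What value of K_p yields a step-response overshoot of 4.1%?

K_p = 10.6

From %OS = 100·exp(−πζ/√(1−ζ²)) = 4.1%, ζ = −ln(0.041)/√(π²+ln²(0.041)) = 0.713.
Characteristic equation s² + 7.2s + 2.4K_p = 0 gives ζ = 7.2/(2√(2.4K_p)).
Setting ζ = 0.713: √(2.4K_p) = 7.2/(2·0.713) = 5.049, so K_p = 25.5/2.4 = 10.6.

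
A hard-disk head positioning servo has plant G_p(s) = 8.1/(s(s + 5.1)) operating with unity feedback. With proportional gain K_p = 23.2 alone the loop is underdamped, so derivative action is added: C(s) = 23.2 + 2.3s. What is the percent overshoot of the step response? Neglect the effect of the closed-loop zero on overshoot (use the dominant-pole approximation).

0.439%

Forward path: (23.2 + 2.3s)·8.1/(s(s+5.1)). The closed-loop characteristic equation is s² + (5.1 + 8.1·2.3)s + 8.1·23.2 = 0.
That is s² + 23.73s + 187.9 = 0, so ω_n = 13.71 rad/s and ζ = 23.73/(2·13.71) = 0.8655.
%OS = 100·exp(−πζ/√(1−ζ²)) = 0.439%.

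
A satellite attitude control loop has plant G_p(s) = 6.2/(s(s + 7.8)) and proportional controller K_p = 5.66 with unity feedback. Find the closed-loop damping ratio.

1 + K_p·G_p(s) = 0 gives s² + 7.8s + 35.09 = 0.
So ω_n² = 35.09 ⇒ ω_n = 5.924 rad/s, and ζ = 7.8/(2ω_n) = 0.658.

ζ = 0.658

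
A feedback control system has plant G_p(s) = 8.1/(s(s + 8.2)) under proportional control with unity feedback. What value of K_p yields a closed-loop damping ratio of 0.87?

K_p = 2.74

Closed-loop characteristic equation: s² + 8.2s + K_p·8.1 = 0.
So ω_n = √(8.1K_p) and 2ζω_n = 8.2, giving ζ = 8.2/(2√(8.1K_p)).
Setting ζ = 0.87: √(8.1K_p) = 8.2/(2·0.87) = 4.713, so K_p = 22.21/8.1 = 2.74.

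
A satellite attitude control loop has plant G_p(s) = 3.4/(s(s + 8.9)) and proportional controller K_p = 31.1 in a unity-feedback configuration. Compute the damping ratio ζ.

The closed-loop denominator is s(s+8.9) + 31.1·3.4 = s² + 8.9s + 105.7.
Matching s² + 2ζω_n s + ω_n²: ω_n = √105.7 = 10.28 rad/s and 2ζω_n = 8.9, so ζ = 8.9/(2·10.28) = 0.433.

ζ = 0.433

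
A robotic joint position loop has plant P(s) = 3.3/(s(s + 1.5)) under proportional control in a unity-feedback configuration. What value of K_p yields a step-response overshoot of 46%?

From %OS = 100·exp(−πζ/√(1−ζ²)) = 46%, ζ = −ln(0.46)/√(π²+ln²(0.46)) = 0.24.
Characteristic equation s² + 1.5s + 3.3K_p = 0 gives ζ = 1.5/(2√(3.3K_p)).
Setting ζ = 0.24: √(3.3K_p) = 1.5/(2·0.24) = 3.126, so K_p = 9.769/3.3 = 2.96.

K_p = 2.96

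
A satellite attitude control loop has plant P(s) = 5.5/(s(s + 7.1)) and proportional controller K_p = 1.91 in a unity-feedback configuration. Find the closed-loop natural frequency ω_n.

With unity feedback the closed-loop characteristic equation is s² + 7.1s + 1.91·5.5 = s² + 7.1s + 10.5 = 0.
Matching s² + 2ζω_n s + ω_n²: ω_n = √10.5 = 3.241 rad/s and 2ζω_n = 7.1, so ζ = 7.1/(2·3.241) = 1.1.

ω_n = 3.24 rad/s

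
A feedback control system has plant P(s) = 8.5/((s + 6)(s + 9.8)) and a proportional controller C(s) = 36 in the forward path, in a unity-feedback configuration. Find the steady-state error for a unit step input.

0.161

The loop is type 0. Static position error constant K_pos = C(0)·P(0) = 36·0.1446 = 5.204.
Steady-state error to a unit step: e_ss = 1/(1+K_pos) = 1/6.204 = 0.161.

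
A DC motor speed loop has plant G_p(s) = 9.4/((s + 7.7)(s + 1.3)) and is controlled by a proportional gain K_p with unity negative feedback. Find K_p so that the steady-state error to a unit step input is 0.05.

K_p = 20.2

For a type-0 loop with proportional control, e_ss = 1/(1 + K_p·G_p(0)).
G_p(0) = 0.9391. Require 1/(1 + K_p·0.9391) = 0.05, so 1 + 0.9391·K_p = 20.
K_p = (20 − 1)/0.9391 = 20.2.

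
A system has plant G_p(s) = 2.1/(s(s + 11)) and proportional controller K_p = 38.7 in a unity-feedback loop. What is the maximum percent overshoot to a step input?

8.9%

From 1 + K_pG_p(s) = 0: s² + 11s + 81.27 = 0 ⇒ ω_n = 9.015, ζ = 0.6101.
%OS = 100·exp(−πζ/√(1−ζ²)) = 100·exp(−π·0.6101/√0.6278) = 8.9%.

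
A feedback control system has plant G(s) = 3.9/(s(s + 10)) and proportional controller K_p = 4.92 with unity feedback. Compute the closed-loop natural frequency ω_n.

The closed-loop denominator is s(s+10) + 4.92·3.9 = s² + 10s + 19.19.
So ω_n² = 19.19 ⇒ ω_n = 4.38 rad/s, and ζ = 10/(2ω_n) = 1.14.

ω_n = 4.38 rad/s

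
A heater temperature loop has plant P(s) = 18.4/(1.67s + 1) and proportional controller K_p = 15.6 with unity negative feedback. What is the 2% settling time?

Closed loop: T(s) = K_p·P/(1+K_p·P) = 287/(1.67s + 1 + 287), with pole at s = −(1 + 287)/1.67 = −172.5.
τ = 1/172.5 = 0.005798 s, so 2% settling time ≈ 4τ = 0.0232 s.

T_s ≈ 0.0232 s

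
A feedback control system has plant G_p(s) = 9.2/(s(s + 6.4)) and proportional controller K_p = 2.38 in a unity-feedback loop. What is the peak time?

T_p = 0.92 s

From 1 + K_pG_p(s) = 0: s² + 6.4s + 21.9 = 0 ⇒ ω_n = 4.679, ζ = 0.6839.
Damped frequency ω_d = ω_n√(1−ζ²) = 3.414 rad/s, so peak time T_p = π/ω_d = 0.92 s.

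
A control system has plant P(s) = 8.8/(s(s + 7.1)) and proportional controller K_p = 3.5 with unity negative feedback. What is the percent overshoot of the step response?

7.32%

Closed-loop characteristic equation: s² + 7.1s + 30.8 = 0, so ω_n = 5.55 rad/s and ζ = 7.1/(2·5.55) = 0.6397.
%OS = 100·exp(−πζ/√(1−ζ²)) = 100·exp(−π·0.6397/√0.5908) = 7.32%.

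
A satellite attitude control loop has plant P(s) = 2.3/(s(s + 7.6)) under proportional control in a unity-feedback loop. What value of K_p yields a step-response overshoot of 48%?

From %OS = 100·exp(−πζ/√(1−ζ²)) = 48%, ζ = −ln(0.48)/√(π²+ln²(0.48)) = 0.2275.
Characteristic equation s² + 7.6s + 2.3K_p = 0 gives ζ = 7.6/(2√(2.3K_p)).
Setting ζ = 0.2275: √(2.3K_p) = 7.6/(2·0.2275) = 16.7, so K_p = 279/2.3 = 121.

K_p = 121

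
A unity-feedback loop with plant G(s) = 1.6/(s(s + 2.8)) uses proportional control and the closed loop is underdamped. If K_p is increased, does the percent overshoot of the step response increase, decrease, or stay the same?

increase

Characteristic equation s² + 2.8s + K_p·1.6 = 0: raising K_p raises ω_n while 2ζω_n = 2.8 is fixed, so ζ falls and overshoot grows.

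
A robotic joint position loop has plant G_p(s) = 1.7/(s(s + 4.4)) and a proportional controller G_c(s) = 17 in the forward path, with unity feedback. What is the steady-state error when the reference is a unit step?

The open loop G_c(s)G_p(s) has a pole at the origin (type 1), so the static position error constant is infinite and e_ss = 1/(1+∞) = 0.

0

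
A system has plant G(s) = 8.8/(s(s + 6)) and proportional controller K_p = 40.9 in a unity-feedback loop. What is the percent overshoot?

60.5%

From 1 + K_pG(s) = 0: s² + 6s + 359.9 = 0 ⇒ ω_n = 18.97, ζ = 0.1581.
%OS = 100·exp(−πζ/√(1−ζ²)) = 100·exp(−π·0.1581/√0.975) = 60.5%.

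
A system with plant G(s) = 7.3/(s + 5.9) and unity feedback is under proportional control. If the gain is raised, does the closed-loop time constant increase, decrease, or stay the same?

Closed-loop pole is at s = −(5.9+K_p·7.3); larger K_p moves it further left, so τ = 1/(5.9+K_p·7.3) decreases.

decrease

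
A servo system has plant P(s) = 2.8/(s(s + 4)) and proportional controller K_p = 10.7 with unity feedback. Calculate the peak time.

Closed-loop characteristic equation: s² + 4s + 29.96 = 0, so ω_n = 5.474 rad/s and ζ = 4/(2·5.474) = 0.3654.
Damped frequency ω_d = ω_n√(1−ζ²) = 5.095 rad/s, so peak time T_p = π/ω_d = 0.617 s.

T_p = 0.617 s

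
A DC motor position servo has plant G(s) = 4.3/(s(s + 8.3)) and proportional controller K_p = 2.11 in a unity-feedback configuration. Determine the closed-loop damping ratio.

ζ = 1.38

With unity feedback the closed-loop characteristic equation is s² + 8.3s + 2.11·4.3 = s² + 8.3s + 9.073 = 0.
Matching s² + 2ζω_n s + ω_n²: ω_n = √9.073 = 3.012 rad/s and 2ζω_n = 8.3, so ζ = 8.3/(2·3.012) = 1.38.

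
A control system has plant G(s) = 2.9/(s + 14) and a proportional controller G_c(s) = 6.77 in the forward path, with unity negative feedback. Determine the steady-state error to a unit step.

The loop is type 0. Static position error constant K_pos = G_c(0)·G(0) = 6.77·0.2071 = 1.402.
Steady-state error to a unit step: e_ss = 1/(1+K_pos) = 1/2.402 = 0.416.

0.416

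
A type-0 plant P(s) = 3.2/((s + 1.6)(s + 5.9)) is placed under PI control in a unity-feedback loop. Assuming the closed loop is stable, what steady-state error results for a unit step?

The PI controller's integrator makes the forward path type 1, so e_ss to a step is zero.

0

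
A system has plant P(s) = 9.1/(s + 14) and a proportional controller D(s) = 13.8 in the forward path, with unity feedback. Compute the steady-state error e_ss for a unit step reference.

The loop is type 0. Static position error constant K_pos = D(0)·P(0) = 13.8·0.65 = 8.97.
Steady-state error to a unit step: e_ss = 1/(1+K_pos) = 1/9.97 = 0.1.

0.1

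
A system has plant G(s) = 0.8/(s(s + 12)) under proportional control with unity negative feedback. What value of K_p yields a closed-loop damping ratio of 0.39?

Closed-loop characteristic equation: s² + 12s + K_p·0.8 = 0.
So ω_n = √(0.8K_p) and 2ζω_n = 12, giving ζ = 12/(2√(0.8K_p)).
Setting ζ = 0.39: √(0.8K_p) = 12/(2·0.39) = 15.38, so K_p = 236.7/0.8 = 296.

K_p = 296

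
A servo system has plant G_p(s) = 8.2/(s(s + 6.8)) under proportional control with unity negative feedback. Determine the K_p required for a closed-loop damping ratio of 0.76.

K_p = 2.44

Closed-loop characteristic equation: s² + 6.8s + K_p·8.2 = 0.
So ω_n = √(8.2K_p) and 2ζω_n = 6.8, giving ζ = 6.8/(2√(8.2K_p)).
Setting ζ = 0.76: √(8.2K_p) = 6.8/(2·0.76) = 4.474, so K_p = 20.01/8.2 = 2.44.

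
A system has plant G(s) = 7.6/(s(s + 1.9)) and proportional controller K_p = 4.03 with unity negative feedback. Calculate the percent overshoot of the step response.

The closed-loop denominator s² + 1.9s + 30.63 gives ω_n = √30.63 = 5.534 and ζ = 1.9/(2ω_n) = 0.1717.
%OS = 100·exp(−πζ/√(1−ζ²)) = 100·exp(−π·0.1717/√0.9705) = 57.8%.

57.8%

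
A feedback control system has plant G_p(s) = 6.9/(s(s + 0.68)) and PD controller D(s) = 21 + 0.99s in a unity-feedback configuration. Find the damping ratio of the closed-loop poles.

ζ = 0.312

Forward path: (21 + 0.99s)·6.9/(s(s+0.68)). The closed-loop characteristic equation is s² + (0.68 + 6.9·0.99)s + 6.9·21 = 0.
That is s² + 7.511s + 144.9 = 0, so ω_n = 12.04 rad/s and ζ = 7.511/(2·12.04) = 0.312.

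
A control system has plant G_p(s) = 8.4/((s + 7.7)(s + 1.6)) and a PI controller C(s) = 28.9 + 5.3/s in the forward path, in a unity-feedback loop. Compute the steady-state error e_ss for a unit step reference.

The open loop C(s)G_p(s) has a pole at the origin (type 1), so the static position error constant is infinite and e_ss = 1/(1+∞) = 0.

0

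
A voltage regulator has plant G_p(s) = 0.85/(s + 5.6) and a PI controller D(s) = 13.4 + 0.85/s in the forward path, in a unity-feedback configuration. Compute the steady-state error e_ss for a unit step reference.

0

The open loop D(s)G_p(s) has a pole at the origin (type 1), so the static position error constant is infinite and e_ss = 1/(1+∞) = 0.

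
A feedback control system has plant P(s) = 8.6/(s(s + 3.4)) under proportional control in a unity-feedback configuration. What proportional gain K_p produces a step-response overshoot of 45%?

K_p = 5.54

From %OS = 100·exp(−πζ/√(1−ζ²)) = 45%, ζ = −ln(0.45)/√(π²+ln²(0.45)) = 0.2463.
Characteristic equation s² + 3.4s + 8.6K_p = 0 gives ζ = 3.4/(2√(8.6K_p)).
Setting ζ = 0.2463: √(8.6K_p) = 3.4/(2·0.2463) = 6.901, so K_p = 47.62/8.6 = 5.54.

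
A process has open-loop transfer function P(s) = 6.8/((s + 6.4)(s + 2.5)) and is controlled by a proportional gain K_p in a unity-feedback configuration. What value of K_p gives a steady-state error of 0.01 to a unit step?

The loop is type 0, so e_ss(step) = 1/(1 + K_pos) with K_pos = K_p·P(0).
P(0) = 0.425. Require 1/(1 + K_p·0.425) = 0.01, so 1 + 0.425·K_p = 100.
K_p = (100 − 1)/0.425 = 233.

K_p = 233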